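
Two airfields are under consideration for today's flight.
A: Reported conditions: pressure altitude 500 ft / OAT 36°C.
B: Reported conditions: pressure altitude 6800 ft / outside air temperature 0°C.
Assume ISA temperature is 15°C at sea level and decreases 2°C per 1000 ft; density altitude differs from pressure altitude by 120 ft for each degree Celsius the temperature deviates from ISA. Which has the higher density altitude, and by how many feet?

B by 3492 ft

A: ISA temp = 14°C, deviation +22°C, DA = 500 + 120 × 22 = 3140 ft.
B: ISA temp = 1.4°C, deviation -1.4°C, DA = 6800 + 120 × (-1.4) = 6632 ft.
B is higher by 6632 − 3140 = 3492 ft.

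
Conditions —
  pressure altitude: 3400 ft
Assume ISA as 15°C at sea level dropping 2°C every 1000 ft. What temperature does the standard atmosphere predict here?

8.2°C

ISA temperature = 15 − 2 × (3400/1000) = 15 − 6.8 = 8.2°C.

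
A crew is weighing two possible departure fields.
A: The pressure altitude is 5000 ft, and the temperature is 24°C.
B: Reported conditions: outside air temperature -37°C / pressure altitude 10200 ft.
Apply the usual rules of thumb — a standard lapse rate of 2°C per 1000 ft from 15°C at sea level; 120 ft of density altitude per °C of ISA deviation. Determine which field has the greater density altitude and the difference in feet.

A by 872 ft

A: ISA temp = 5°C, deviation +19°C, DA = 5000 + 120 × 19 = 7280 ft.
B: ISA temp = -5.4°C, deviation -31.6°C, DA = 10200 + 120 × (-31.6) = 6408 ft.
A is higher by 7280 − 6408 = 872 ft.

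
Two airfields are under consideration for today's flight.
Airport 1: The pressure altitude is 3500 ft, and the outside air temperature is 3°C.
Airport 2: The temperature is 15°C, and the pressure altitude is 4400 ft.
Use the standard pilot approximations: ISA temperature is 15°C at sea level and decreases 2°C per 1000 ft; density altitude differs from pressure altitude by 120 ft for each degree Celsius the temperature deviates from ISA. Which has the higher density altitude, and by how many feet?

Airport 2 by 2556 ft

Airport 1: ISA temp = 8°C, deviation -5°C, DA = 3500 + 120 × (-5) = 2900 ft.
Airport 2: ISA temp = 6.2°C, deviation +8.8°C, DA = 4400 + 120 × 8.8 = 5456 ft.
Airport 2 is higher by 5456 − 2900 = 2556 ft.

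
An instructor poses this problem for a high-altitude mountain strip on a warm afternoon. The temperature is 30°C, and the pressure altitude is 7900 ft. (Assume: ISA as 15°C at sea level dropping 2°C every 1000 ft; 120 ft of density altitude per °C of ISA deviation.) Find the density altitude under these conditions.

11596 ft

ISA temperature at 7900 ft = 15 − 2 × (7900/1000) = -0.8°C.
ISA deviation = 30 − (-0.8) = +30.8°C.
Density altitude = 7900 + 120 × (30.8) = 7900 + (+3696) = 11596 ft.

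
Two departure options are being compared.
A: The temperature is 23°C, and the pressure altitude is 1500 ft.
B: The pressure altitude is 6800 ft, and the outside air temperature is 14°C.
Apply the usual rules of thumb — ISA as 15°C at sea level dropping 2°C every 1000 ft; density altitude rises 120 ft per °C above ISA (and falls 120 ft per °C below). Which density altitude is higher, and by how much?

B by 5492 ft

A: ISA temp = 12°C, deviation +11°C, DA = 1500 + 120 × 11 = 2820 ft.
B: ISA temp = 1.4°C, deviation +12.6°C, DA = 6800 + 120 × 12.6 = 8312 ft.
B is higher by 8312 − 2820 = 5492 ft.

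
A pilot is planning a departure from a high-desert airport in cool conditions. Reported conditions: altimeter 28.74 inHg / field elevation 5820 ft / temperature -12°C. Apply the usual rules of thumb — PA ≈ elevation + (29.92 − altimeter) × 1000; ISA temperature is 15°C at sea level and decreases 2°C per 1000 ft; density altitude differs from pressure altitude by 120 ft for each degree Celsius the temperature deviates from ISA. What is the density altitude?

5440 ft

Pressure altitude = 5820 + (29.92 − 28.74) × 1000 = 5820 + (+1180) = 7000 ft.
ISA temperature at 7000 ft = 15 − 2 × (7000/1000) = 1°C.
ISA deviation = -12 − 1 = -13°C.
Density altitude = 7000 + 120 × (-13) = 5440 ft.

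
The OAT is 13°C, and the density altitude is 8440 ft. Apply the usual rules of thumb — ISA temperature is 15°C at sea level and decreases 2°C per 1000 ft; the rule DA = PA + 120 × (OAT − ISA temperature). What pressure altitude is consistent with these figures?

DA = PA + 120 × (OAT − (15 − 2·PA/1000)) = PA + 120·OAT − 1800 + 0.24·PA = 1.24·PA + 120·OAT − 1800.
So 1.24·PA = 8440 − 120 × 13 + 1800 = 8680.
PA = 8680 / 1.24 = 7000 ft.

7000 ft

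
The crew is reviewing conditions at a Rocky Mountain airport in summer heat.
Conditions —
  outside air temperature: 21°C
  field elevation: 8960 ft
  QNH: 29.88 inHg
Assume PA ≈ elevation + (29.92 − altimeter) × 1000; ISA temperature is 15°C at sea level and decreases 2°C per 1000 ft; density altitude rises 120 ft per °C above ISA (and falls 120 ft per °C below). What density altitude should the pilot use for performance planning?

11880 ft

Pressure altitude = 8960 + (29.92 − 29.88) × 1000 = 8960 + (+40) = 9000 ft.
ISA temperature at 9000 ft = 15 − 2 × (9000/1000) = -3°C.
ISA deviation = 21 − (-3) = +24°C.
Density altitude = 9000 + 120 × (24) = 11880 ft.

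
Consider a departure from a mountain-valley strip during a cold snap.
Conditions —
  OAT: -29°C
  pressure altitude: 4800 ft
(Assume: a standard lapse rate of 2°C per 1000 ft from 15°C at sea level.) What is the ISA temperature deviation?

ISA temperature at 4800 ft = 15 − 2 × (4800/1000) = 5.4°C.
Deviation = OAT − ISA = -29 − 5.4 = -34.4°C.

ISA-34.4°C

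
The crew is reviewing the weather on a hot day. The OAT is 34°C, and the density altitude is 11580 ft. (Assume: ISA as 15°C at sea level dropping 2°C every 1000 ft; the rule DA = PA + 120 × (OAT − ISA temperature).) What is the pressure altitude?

7500 ft

DA = PA + 120 × (OAT − (15 − 2·PA/1000)) = PA + 120·OAT − 1800 + 0.24·PA = 1.24·PA + 120·OAT − 1800.
So 1.24·PA = 11580 − 120 × 34 + 1800 = 9300.
PA = 9300 / 1.24 = 7500 ft.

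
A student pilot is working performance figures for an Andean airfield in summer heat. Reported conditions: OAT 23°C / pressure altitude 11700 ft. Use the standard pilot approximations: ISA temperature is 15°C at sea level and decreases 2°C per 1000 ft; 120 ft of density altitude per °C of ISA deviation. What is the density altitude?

15468 ft

ISA temperature at 11700 ft = 15 − 2 × (11700/1000) = -8.4°C.
ISA deviation = 23 − (-8.4) = +31.4°C.
Density altitude = 11700 + 120 × (31.4) = 11700 + (+3768) = 15468 ft.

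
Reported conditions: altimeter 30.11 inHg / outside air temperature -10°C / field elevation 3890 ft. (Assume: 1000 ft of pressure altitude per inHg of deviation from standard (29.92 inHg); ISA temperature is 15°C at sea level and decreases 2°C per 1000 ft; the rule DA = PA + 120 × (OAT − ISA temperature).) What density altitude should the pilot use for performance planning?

Pressure altitude = 3890 + (29.92 − 30.11) × 1000 = 3890 + (-190) = 3700 ft.
ISA temperature at 3700 ft = 15 − 2 × (3700/1000) = 7.6°C.
ISA deviation = -10 − 7.6 = -17.6°C.
Density altitude = 3700 + 120 × (-17.6) = 1588 ft.

1588 ft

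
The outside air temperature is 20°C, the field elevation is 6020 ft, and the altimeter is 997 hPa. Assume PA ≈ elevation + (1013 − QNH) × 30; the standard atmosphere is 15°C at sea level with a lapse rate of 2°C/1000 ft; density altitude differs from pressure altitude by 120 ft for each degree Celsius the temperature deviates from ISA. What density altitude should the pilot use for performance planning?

8660 ft

Pressure altitude = 6020 + (1013 − 997) × 30 = 6020 + (+480) = 6500 ft.
ISA temperature at 6500 ft = 15 − 2 × (6500/1000) = 2°C.
ISA deviation = 20 − 2 = +18°C.
Density altitude = 6500 + 120 × (18) = 8660 ft.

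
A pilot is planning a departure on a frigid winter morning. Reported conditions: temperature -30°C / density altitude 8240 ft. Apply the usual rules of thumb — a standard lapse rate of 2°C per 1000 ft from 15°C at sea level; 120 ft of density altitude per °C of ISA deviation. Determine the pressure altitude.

DA = PA + 120 × (OAT − (15 − 2·PA/1000)) = PA + 120·OAT − 1800 + 0.24·PA = 1.24·PA + 120·OAT − 1800.
So 1.24·PA = 8240 − 120 × (-30) + 1800 = 13640.
PA = 13640 / 1.24 = 11000 ft.

11000 ft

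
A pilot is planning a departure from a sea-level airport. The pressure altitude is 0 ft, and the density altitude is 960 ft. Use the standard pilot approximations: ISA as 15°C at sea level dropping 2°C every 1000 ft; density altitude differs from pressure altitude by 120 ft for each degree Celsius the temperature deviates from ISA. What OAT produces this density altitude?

Density altitude − pressure altitude = 960 − 0 = +960 ft.
At 120 ft/°C that is an ISA deviation of 960/120 = +8°C.
ISA temperature at 0 ft = 15 − 2 × (0/1000) = 15°C.
OAT = ISA + deviation = 15 + (+8) = 23°C.

23°C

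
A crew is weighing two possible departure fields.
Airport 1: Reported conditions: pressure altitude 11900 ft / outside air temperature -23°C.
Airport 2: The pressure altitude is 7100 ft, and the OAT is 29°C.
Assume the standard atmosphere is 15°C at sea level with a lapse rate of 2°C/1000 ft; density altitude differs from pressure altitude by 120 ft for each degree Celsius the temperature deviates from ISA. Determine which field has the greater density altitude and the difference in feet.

Airport 2 by 288 ft

Airport 1: ISA temp = -8.8°C, deviation -14.2°C, DA = 11900 + 120 × (-14.2) = 10196 ft.
Airport 2: ISA temp = 0.8°C, deviation +28.2°C, DA = 7100 + 120 × 28.2 = 10484 ft.
Airport 2 is higher by 10484 − 10196 = 288 ft.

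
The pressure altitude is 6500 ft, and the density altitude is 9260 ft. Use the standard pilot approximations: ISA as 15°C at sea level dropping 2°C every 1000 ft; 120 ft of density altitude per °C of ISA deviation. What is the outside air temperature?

Density altitude − pressure altitude = 9260 − 6500 = +2760 ft.
At 120 ft/°C that is an ISA deviation of 2760/120 = +23°C.
ISA temperature at 6500 ft = 15 − 2 × (6500/1000) = 2°C.
OAT = ISA + deviation = 2 + (+23) = 25°C.

25°C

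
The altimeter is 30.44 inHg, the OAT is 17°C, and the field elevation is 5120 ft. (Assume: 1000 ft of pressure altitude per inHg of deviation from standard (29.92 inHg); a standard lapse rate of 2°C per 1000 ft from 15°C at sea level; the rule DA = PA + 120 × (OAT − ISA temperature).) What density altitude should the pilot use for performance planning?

Pressure altitude = 5120 + (29.92 − 30.44) × 1000 = 5120 + (-520) = 4600 ft.
ISA temperature at 4600 ft = 15 − 2 × (4600/1000) = 5.8°C.
ISA deviation = 17 − 5.8 = +11.2°C.
Density altitude = 4600 + 120 × (11.2) = 5944 ft.

5944 ft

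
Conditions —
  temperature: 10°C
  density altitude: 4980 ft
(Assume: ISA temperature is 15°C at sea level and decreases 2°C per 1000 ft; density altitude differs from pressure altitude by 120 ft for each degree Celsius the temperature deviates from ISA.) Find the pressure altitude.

DA = PA + 120 × (OAT − (15 − 2·PA/1000)) = PA + 120·OAT − 1800 + 0.24·PA = 1.24·PA + 120·OAT − 1800.
So 1.24·PA = 4980 − 120 × 10 + 1800 = 5580.
PA = 5580 / 1.24 = 4500 ft.

4500 ft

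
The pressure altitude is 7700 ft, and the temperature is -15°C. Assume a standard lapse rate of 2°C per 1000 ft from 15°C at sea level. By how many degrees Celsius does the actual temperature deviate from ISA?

ISA temperature at 7700 ft = 15 − 2 × (7700/1000) = -0.4°C.
Deviation = OAT − ISA = -15 − (-0.4) = -14.6°C.

ISA-14.6°C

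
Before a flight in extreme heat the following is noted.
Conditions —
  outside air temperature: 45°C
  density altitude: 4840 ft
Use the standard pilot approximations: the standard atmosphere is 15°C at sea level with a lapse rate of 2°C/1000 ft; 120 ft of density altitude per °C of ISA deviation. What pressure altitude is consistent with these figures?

DA = PA + 120 × (OAT − (15 − 2·PA/1000)) = PA + 120·OAT − 1800 + 0.24·PA = 1.24·PA + 120·OAT − 1800.
So 1.24·PA = 4840 − 120 × 45 + 1800 = 1240.
PA = 1240 / 1.24 = 1000 ft.

1000 ft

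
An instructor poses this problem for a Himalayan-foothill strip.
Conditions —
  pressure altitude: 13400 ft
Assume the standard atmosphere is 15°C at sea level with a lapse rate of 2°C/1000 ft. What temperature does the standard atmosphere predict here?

ISA temperature = 15 − 2 × (13400/1000) = 15 − 26.8 = -11.8°C.

-11.8°C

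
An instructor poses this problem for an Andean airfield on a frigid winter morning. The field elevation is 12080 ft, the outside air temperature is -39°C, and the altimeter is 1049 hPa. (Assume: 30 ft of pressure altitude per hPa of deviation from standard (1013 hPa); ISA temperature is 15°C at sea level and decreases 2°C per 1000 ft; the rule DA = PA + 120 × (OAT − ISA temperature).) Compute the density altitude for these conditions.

Pressure altitude = 12080 + (1013 − 1049) × 30 = 12080 + (-1080) = 11000 ft.
ISA temperature at 11000 ft = 15 − 2 × (11000/1000) = -7°C.
ISA deviation = -39 − (-7) = -32°C.
Density altitude = 11000 + 120 × (-32) = 7160 ft.

7160 ft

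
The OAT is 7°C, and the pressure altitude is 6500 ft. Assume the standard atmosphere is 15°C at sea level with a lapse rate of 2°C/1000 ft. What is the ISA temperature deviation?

ISA+5°C

ISA temperature at 6500 ft = 15 − 2 × (6500/1000) = 2°C.
Deviation = OAT − ISA = 7 − 2 = +5°C.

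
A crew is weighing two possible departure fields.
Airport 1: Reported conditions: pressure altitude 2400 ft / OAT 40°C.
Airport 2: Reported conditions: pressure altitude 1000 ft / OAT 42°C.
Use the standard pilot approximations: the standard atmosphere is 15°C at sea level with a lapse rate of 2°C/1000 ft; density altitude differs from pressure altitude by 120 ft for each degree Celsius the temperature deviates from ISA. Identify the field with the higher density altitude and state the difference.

Airport 1 by 1496 ft

Airport 1: ISA temp = 10.2°C, deviation +29.8°C, DA = 2400 + 120 × 29.8 = 5976 ft.
Airport 2: ISA temp = 13°C, deviation +29°C, DA = 1000 + 120 × 29 = 4480 ft.
Airport 1 is higher by 5976 − 4480 = 1496 ft.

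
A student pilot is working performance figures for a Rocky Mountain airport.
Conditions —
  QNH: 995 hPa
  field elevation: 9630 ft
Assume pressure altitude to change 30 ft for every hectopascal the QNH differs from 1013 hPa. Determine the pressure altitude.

Pressure correction = (1013 − 995) × 30 = +540 ft.
Pressure altitude = 9630 + (+540) = 10170 ft.

10170 ft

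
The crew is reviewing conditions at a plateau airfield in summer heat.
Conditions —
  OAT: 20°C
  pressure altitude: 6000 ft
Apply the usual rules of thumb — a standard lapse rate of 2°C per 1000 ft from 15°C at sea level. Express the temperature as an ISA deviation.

ISA temperature at 6000 ft = 15 − 2 × (6000/1000) = 3°C.
Deviation = OAT − ISA = 20 − 3 = +17°C.

ISA+17°C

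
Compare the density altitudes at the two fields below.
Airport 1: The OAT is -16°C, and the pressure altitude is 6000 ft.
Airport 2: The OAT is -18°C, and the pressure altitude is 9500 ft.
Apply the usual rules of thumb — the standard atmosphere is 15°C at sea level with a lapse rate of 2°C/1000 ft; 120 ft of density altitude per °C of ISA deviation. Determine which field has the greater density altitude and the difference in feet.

Airport 2 by 4100 ft

Airport 1: ISA temp = 3°C, deviation -19°C, DA = 6000 + 120 × (-19) = 3720 ft.
Airport 2: ISA temp = -4°C, deviation -14°C, DA = 9500 + 120 × (-14) = 7820 ft.
Airport 2 is higher by 7820 − 3720 = 4100 ft.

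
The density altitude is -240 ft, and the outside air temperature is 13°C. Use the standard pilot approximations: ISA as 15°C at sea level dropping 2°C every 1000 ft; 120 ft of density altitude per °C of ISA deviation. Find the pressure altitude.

0 ft

DA = PA + 120 × (OAT − (15 − 2·PA/1000)) = PA + 120·OAT − 1800 + 0.24·PA = 1.24·PA + 120·OAT − 1800.
So 1.24·PA = -240 − 120 × 13 + 1800 = 0.
PA = 0 / 1.24 = 0 ft.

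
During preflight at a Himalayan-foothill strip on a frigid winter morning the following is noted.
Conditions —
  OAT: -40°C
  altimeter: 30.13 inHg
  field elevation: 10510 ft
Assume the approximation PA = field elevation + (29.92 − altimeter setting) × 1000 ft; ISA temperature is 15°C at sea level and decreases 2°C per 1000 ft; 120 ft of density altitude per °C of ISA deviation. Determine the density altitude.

Pressure altitude = 10510 + (29.92 − 30.13) × 1000 = 10510 + (-210) = 10300 ft.
ISA temperature at 10300 ft = 15 − 2 × (10300/1000) = -5.6°C.
ISA deviation = -40 − (-5.6) = -34.4°C.
Density altitude = 10300 + 120 × (-34.4) = 6172 ft.

6172 ft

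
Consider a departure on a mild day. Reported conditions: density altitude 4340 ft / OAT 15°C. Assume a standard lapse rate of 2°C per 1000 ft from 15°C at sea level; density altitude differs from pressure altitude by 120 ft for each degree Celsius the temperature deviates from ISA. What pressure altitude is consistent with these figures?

DA = PA + 120 × (OAT − (15 − 2·PA/1000)) = PA + 120·OAT − 1800 + 0.24·PA = 1.24·PA + 120·OAT − 1800.
So 1.24·PA = 4340 − 120 × 15 + 1800 = 4340.
PA = 4340 / 1.24 = 3500 ft.

3500 ft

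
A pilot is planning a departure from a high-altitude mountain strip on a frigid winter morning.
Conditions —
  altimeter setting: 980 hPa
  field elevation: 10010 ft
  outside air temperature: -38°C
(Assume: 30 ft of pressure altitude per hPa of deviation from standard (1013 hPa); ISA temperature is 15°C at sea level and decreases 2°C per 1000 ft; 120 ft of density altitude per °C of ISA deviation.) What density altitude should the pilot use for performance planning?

Pressure altitude = 10010 + (1013 − 980) × 30 = 10010 + (+990) = 11000 ft.
ISA temperature at 11000 ft = 15 − 2 × (11000/1000) = -7°C.
ISA deviation = -38 − (-7) = -31°C.
Density altitude = 11000 + 120 × (-31) = 7280 ft.

7280 ft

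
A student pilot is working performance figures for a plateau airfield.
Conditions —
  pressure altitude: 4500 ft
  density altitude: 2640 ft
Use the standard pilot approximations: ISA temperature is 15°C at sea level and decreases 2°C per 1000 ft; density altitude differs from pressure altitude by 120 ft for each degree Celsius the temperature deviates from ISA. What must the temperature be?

-9.5°C

Density altitude − pressure altitude = 2640 − 4500 = -1860 ft.
At 120 ft/°C that is an ISA deviation of -1860/120 = -15.5°C.
ISA temperature at 4500 ft = 15 − 2 × (4500/1000) = 6°C.
OAT = ISA + deviation = 6 + (-15.5) = -9.5°C.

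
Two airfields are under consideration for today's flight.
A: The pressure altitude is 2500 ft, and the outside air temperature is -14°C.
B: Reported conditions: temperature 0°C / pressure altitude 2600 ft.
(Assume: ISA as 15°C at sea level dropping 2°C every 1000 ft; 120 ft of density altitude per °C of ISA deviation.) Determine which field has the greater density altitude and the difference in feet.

A: ISA temp = 10°C, deviation -24°C, DA = 2500 + 120 × (-24) = -380 ft.
B: ISA temp = 9.8°C, deviation -9.8°C, DA = 2600 + 120 × (-9.8) = 1424 ft.
B is higher by 1424 − (-380) = 1804 ft.

B by 1804 ft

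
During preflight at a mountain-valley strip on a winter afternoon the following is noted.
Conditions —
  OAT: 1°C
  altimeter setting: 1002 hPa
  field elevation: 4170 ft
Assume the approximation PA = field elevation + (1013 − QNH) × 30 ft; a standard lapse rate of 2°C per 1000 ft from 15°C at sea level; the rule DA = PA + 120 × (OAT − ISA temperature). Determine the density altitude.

3900 ft

Pressure altitude = 4170 + (1013 − 1002) × 30 = 4170 + (+330) = 4500 ft.
ISA temperature at 4500 ft = 15 − 2 × (4500/1000) = 6°C.
ISA deviation = 1 − 6 = -5°C.
Density altitude = 4500 + 120 × (-5) = 3900 ft.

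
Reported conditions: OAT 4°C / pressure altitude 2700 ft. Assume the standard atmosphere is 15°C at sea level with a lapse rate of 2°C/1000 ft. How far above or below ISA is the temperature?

ISA-5.6°C

ISA temperature at 2700 ft = 15 − 2 × (2700/1000) = 9.6°C.
Deviation = OAT − ISA = 4 − 9.6 = -5.6°C.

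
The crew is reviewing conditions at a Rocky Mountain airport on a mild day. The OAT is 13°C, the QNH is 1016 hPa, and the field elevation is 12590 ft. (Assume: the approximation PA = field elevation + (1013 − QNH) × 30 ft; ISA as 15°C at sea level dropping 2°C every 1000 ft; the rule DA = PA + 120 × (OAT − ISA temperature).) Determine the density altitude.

Pressure altitude = 12590 + (1013 − 1016) × 30 = 12590 + (-90) = 12500 ft.
ISA temperature at 12500 ft = 15 − 2 × (12500/1000) = -10°C.
ISA deviation = 13 − (-10) = +23°C.
Density altitude = 12500 + 120 × (23) = 15260 ft.

15260 ft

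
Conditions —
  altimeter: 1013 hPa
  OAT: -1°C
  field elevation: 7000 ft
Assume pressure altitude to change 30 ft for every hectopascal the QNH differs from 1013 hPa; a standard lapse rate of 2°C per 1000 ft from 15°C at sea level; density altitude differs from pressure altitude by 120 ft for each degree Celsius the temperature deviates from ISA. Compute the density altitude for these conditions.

6760 ft

Pressure altitude = 7000 + (1013 − 1013) × 30 = 7000 + (0) = 7000 ft.
ISA temperature at 7000 ft = 15 − 2 × (7000/1000) = 1°C.
ISA deviation = -1 − 1 = -2°C.
Density altitude = 7000 + 120 × (-2) = 6760 ft.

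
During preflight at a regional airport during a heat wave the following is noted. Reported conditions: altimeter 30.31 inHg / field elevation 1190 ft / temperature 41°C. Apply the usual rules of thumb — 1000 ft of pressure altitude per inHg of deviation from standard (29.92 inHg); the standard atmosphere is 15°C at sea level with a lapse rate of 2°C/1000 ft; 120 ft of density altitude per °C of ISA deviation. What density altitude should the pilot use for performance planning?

4112 ft

Pressure altitude = 1190 + (29.92 − 30.31) × 1000 = 1190 + (-390) = 800 ft.
ISA temperature at 800 ft = 15 − 2 × (800/1000) = 13.4°C.
ISA deviation = 41 − 13.4 = +27.6°C.
Density altitude = 800 + 120 × (27.6) = 4112 ft.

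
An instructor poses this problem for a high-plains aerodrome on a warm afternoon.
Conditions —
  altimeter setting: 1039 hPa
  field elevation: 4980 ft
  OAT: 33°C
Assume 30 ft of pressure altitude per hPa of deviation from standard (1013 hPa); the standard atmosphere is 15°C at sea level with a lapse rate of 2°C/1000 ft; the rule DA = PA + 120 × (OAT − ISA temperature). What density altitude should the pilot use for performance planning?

7368 ft

Pressure altitude = 4980 + (1013 − 1039) × 30 = 4980 + (-780) = 4200 ft.
ISA temperature at 4200 ft = 15 − 2 × (4200/1000) = 6.6°C.
ISA deviation = 33 − 6.6 = +26.4°C.
Density altitude = 4200 + 120 × (26.4) = 7368 ft.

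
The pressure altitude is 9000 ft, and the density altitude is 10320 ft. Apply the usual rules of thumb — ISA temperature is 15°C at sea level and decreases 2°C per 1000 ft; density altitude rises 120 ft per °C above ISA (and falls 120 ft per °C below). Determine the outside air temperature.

8°C

Density altitude − pressure altitude = 10320 − 9000 = +1320 ft.
At 120 ft/°C that is an ISA deviation of 1320/120 = +11°C.
ISA temperature at 9000 ft = 15 − 2 × (9000/1000) = -3°C.
OAT = ISA + deviation = -3 + (+11) = 8°C.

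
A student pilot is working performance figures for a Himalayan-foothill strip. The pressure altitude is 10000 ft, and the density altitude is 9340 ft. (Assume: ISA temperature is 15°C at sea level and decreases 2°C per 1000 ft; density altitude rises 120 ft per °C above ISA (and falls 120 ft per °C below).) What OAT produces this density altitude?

-10.5°C

Density altitude − pressure altitude = 9340 − 10000 = -660 ft.
At 120 ft/°C that is an ISA deviation of -660/120 = -5.5°C.
ISA temperature at 10000 ft = 15 − 2 × (10000/1000) = -5°C.
OAT = ISA + deviation = -5 + (-5.5) = -10.5°C.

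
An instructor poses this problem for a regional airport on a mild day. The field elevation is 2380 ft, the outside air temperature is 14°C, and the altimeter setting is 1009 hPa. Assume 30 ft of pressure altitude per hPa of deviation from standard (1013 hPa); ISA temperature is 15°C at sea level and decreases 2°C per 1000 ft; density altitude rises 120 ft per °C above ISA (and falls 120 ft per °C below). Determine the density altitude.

Pressure altitude = 2380 + (1013 − 1009) × 30 = 2380 + (+120) = 2500 ft.
ISA temperature at 2500 ft = 15 − 2 × (2500/1000) = 10°C.
ISA deviation = 14 − 10 = +4°C.
Density altitude = 2500 + 120 × (4) = 2980 ft.

2980 ft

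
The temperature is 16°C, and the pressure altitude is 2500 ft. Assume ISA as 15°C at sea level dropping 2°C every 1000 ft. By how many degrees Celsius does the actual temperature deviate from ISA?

ISA+6°C

ISA temperature at 2500 ft = 15 − 2 × (2500/1000) = 10°C.
Deviation = OAT − ISA = 16 − 10 = +6°C.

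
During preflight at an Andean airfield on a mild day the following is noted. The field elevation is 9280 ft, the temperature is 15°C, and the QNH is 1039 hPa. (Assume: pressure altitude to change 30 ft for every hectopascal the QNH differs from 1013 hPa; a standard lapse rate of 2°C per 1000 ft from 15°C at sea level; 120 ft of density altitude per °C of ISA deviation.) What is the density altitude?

Pressure altitude = 9280 + (1013 − 1039) × 30 = 9280 + (-780) = 8500 ft.
ISA temperature at 8500 ft = 15 − 2 × (8500/1000) = -2°C.
ISA deviation = 15 − (-2) = +17°C.
Density altitude = 8500 + 120 × (17) = 10540 ft.

10540 ft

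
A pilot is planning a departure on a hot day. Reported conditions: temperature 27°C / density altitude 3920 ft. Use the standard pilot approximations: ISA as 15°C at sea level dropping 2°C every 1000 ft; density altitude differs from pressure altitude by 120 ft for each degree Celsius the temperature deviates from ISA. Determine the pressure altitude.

DA = PA + 120 × (OAT − (15 − 2·PA/1000)) = PA + 120·OAT − 1800 + 0.24·PA = 1.24·PA + 120·OAT − 1800.
So 1.24·PA = 3920 − 120 × 27 + 1800 = 2480.
PA = 2480 / 1.24 = 2000 ft.

2000 ft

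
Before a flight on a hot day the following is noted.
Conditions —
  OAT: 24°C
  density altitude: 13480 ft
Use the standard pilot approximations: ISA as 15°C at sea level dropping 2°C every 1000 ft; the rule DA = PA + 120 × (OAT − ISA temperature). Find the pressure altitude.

DA = PA + 120 × (OAT − (15 − 2·PA/1000)) = PA + 120·OAT − 1800 + 0.24·PA = 1.24·PA + 120·OAT − 1800.
So 1.24·PA = 13480 − 120 × 24 + 1800 = 12400.
PA = 12400 / 1.24 = 10000 ft.

10000 ft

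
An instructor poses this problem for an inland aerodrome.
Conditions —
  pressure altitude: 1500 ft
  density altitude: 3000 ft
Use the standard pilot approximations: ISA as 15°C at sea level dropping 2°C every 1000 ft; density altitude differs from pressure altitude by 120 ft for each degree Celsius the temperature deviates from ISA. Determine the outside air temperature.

Density altitude − pressure altitude = 3000 − 1500 = +1500 ft.
At 120 ft/°C that is an ISA deviation of 1500/120 = +12.5°C.
ISA temperature at 1500 ft = 15 − 2 × (1500/1000) = 12°C.
OAT = ISA + deviation = 12 + (+12.5) = 24.5°C.

24.5°C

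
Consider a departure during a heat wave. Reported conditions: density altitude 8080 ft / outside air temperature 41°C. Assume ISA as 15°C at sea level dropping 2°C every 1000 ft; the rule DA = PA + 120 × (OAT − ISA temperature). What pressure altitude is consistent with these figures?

4000 ft

DA = PA + 120 × (OAT − (15 − 2·PA/1000)) = PA + 120·OAT − 1800 + 0.24·PA = 1.24·PA + 120·OAT − 1800.
So 1.24·PA = 8080 − 120 × 41 + 1800 = 4960.
PA = 4960 / 1.24 = 4000 ft.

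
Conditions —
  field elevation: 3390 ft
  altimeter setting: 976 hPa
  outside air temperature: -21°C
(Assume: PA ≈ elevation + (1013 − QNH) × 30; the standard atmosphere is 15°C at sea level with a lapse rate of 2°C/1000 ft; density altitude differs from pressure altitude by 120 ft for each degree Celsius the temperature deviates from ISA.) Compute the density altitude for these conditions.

1260 ft

Pressure altitude = 3390 + (1013 − 976) × 30 = 3390 + (+1110) = 4500 ft.
ISA temperature at 4500 ft = 15 − 2 × (4500/1000) = 6°C.
ISA deviation = -21 − 6 = -27°C.
Density altitude = 4500 + 120 × (-27) = 1260 ft.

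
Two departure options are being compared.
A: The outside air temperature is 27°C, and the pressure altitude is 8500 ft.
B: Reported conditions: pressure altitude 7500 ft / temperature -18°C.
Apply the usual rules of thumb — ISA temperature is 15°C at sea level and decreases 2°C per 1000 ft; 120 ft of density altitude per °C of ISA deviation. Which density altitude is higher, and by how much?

A: ISA temp = -2°C, deviation +29°C, DA = 8500 + 120 × 29 = 11980 ft.
B: ISA temp = 0°C, deviation -18°C, DA = 7500 + 120 × (-18) = 5340 ft.
A is higher by 11980 − 5340 = 6640 ft.

A by 6640 ft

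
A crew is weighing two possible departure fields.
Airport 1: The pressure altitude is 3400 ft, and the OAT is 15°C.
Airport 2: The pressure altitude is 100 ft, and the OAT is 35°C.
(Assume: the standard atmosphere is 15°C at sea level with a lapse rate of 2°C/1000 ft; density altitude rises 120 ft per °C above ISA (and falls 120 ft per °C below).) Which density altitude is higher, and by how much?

Airport 1: ISA temp = 8.2°C, deviation +6.8°C, DA = 3400 + 120 × 6.8 = 4216 ft.
Airport 2: ISA temp = 14.8°C, deviation +20.2°C, DA = 100 + 120 × 20.2 = 2524 ft.
Airport 1 is higher by 4216 − 2524 = 1692 ft.

Airport 1 by 1692 ft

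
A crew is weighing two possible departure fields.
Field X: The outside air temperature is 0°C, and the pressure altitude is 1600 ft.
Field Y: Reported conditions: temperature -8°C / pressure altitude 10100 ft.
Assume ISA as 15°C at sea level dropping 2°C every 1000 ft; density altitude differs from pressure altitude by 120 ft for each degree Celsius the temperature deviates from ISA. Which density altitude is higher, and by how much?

Field Y by 9580 ft

Field X: ISA temp = 11.8°C, deviation -11.8°C, DA = 1600 + 120 × (-11.8) = 184 ft.
Field Y: ISA temp = -5.2°C, deviation -2.8°C, DA = 10100 + 120 × (-2.8) = 9764 ft.
Field Y is higher by 9764 − 184 = 9580 ft.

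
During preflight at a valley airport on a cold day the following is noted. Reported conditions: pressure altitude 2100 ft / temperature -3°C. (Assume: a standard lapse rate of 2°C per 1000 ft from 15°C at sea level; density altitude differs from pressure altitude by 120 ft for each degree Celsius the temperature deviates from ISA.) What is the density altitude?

ISA temperature at 2100 ft = 15 − 2 × (2100/1000) = 10.8°C.
ISA deviation = -3 − 10.8 = -13.8°C.
Density altitude = 2100 + 120 × (-13.8) = 2100 + (-1656) = 444 ft.

444 ft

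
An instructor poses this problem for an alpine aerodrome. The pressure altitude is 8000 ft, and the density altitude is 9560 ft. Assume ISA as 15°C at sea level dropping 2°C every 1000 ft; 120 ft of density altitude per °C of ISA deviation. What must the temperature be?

12°C

Density altitude − pressure altitude = 9560 − 8000 = +1560 ft.
At 120 ft/°C that is an ISA deviation of 1560/120 = +13°C.
ISA temperature at 8000 ft = 15 − 2 × (8000/1000) = -1°C.
OAT = ISA + deviation = -1 + (+13) = 12°C.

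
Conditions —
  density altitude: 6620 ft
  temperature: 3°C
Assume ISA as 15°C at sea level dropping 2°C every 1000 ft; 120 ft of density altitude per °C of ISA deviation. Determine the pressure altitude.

6500 ft

DA = PA + 120 × (OAT − (15 − 2·PA/1000)) = PA + 120·OAT − 1800 + 0.24·PA = 1.24·PA + 120·OAT − 1800.
So 1.24·PA = 6620 − 120 × 3 + 1800 = 8060.
PA = 8060 / 1.24 = 6500 ft.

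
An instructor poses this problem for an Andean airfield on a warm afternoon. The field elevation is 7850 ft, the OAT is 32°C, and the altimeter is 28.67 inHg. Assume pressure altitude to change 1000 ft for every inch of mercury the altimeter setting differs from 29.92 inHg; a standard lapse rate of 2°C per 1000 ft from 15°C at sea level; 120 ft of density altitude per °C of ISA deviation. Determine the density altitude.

13324 ft

Pressure altitude = 7850 + (29.92 − 28.67) × 1000 = 7850 + (+1250) = 9100 ft.
ISA temperature at 9100 ft = 15 − 2 × (9100/1000) = -3.2°C.
ISA deviation = 32 − (-3.2) = +35.2°C.
Density altitude = 9100 + 120 × (35.2) = 13324 ft.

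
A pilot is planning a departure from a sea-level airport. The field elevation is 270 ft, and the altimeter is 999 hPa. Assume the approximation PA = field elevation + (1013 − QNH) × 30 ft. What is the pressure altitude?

690 ft

Pressure correction = (1013 − 999) × 30 = +420 ft.
Pressure altitude = 270 + (+420) = 690 ft.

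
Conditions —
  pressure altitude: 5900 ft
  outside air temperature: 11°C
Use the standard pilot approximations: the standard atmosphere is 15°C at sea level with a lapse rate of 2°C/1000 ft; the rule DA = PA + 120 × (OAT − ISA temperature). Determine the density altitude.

ISA temperature at 5900 ft = 15 − 2 × (5900/1000) = 3.2°C.
ISA deviation = 11 − 3.2 = +7.8°C.
Density altitude = 5900 + 120 × (7.8) = 5900 + (+936) = 6836 ft.

6836 ft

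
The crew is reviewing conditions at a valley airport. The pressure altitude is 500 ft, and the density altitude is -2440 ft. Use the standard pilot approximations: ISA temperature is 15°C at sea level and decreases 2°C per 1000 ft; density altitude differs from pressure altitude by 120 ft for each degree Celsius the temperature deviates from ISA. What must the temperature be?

Density altitude − pressure altitude = -2440 − 500 = -2940 ft.
At 120 ft/°C that is an ISA deviation of -2940/120 = -24.5°C.
ISA temperature at 500 ft = 15 − 2 × (500/1000) = 14°C.
OAT = ISA + deviation = 14 + (-24.5) = -10.5°C.

-10.5°C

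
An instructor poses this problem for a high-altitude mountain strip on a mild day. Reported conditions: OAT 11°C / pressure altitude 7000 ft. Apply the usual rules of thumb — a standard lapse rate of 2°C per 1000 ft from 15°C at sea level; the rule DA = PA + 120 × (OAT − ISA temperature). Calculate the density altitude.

ISA temperature at 7000 ft = 15 − 2 × (7000/1000) = 1°C.
ISA deviation = 11 − 1 = +10°C.
Density altitude = 7000 + 120 × (10) = 7000 + (+1200) = 8200 ft.

8200 ft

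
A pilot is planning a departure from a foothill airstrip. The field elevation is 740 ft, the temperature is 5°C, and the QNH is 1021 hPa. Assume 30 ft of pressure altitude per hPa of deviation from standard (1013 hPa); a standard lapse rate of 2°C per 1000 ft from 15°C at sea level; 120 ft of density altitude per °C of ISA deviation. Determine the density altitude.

Pressure altitude = 740 + (1013 − 1021) × 30 = 740 + (-240) = 500 ft.
ISA temperature at 500 ft = 15 − 2 × (500/1000) = 14°C.
ISA deviation = 5 − 14 = -9°C.
Density altitude = 500 + 120 × (-9) = -580 ft.

-580 ft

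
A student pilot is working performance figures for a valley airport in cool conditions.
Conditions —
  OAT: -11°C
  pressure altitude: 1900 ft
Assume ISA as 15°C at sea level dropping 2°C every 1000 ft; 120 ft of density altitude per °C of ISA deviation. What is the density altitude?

ISA temperature at 1900 ft = 15 − 2 × (1900/1000) = 11.2°C.
ISA deviation = -11 − 11.2 = -22.2°C.
Density altitude = 1900 + 120 × (-22.2) = 1900 + (-2664) = -764 ft.

-764 ft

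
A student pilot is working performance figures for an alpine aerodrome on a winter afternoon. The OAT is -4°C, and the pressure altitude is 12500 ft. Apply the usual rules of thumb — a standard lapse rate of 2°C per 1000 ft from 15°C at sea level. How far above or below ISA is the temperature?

ISA+6°C

ISA temperature at 12500 ft = 15 − 2 × (12500/1000) = -10°C.
Deviation = OAT − ISA = -4 − (-10) = +6°C.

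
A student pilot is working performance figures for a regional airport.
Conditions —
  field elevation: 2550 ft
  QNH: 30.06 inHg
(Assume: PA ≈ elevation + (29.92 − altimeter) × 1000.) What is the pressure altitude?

2410 ft

Pressure correction = (29.92 − 30.06) × 1000 = -140 ft.
Pressure altitude = 2550 + (-140) = 2410 ft.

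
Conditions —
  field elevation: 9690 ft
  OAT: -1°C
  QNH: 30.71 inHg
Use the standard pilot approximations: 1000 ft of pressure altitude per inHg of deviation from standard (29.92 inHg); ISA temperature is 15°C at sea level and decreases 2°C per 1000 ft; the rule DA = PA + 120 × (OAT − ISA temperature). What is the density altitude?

9116 ft

Pressure altitude = 9690 + (29.92 − 30.71) × 1000 = 9690 + (-790) = 8900 ft.
ISA temperature at 8900 ft = 15 − 2 × (8900/1000) = -2.8°C.
ISA deviation = -1 − (-2.8) = +1.8°C.
Density altitude = 8900 + 120 × (1.8) = 9116 ft.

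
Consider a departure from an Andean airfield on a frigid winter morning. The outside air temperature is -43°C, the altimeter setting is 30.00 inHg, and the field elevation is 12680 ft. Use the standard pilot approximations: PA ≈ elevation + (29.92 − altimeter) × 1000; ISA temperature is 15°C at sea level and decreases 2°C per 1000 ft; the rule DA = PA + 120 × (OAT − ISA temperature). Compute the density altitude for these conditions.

8664 ft

Pressure altitude = 12680 + (29.92 − 30.00) × 1000 = 12680 + (-80) = 12600 ft.
ISA temperature at 12600 ft = 15 − 2 × (12600/1000) = -10.2°C.
ISA deviation = -43 − (-10.2) = -32.8°C.
Density altitude = 12600 + 120 × (-32.8) = 8664 ft.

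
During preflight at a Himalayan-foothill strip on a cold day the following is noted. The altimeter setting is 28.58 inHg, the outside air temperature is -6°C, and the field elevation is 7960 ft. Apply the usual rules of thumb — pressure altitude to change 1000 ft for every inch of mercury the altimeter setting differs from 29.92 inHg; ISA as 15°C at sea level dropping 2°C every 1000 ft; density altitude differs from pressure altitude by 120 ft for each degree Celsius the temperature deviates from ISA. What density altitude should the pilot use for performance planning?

Pressure altitude = 7960 + (29.92 − 28.58) × 1000 = 7960 + (+1340) = 9300 ft.
ISA temperature at 9300 ft = 15 − 2 × (9300/1000) = -3.6°C.
ISA deviation = -6 − (-3.6) = -2.4°C.
Density altitude = 9300 + 120 × (-2.4) = 9012 ft.

9012 ft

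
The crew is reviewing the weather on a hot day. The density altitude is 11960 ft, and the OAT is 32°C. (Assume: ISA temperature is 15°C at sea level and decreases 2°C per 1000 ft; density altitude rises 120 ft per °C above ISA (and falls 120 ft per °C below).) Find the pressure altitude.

8000 ft

DA = PA + 120 × (OAT − (15 − 2·PA/1000)) = PA + 120·OAT − 1800 + 0.24·PA = 1.24·PA + 120·OAT − 1800.
So 1.24·PA = 11960 − 120 × 32 + 1800 = 9920.
PA = 9920 / 1.24 = 8000 ft.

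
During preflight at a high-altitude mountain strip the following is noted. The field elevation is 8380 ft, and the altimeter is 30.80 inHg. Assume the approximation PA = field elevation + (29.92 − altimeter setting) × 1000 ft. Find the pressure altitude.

Pressure correction = (29.92 − 30.80) × 1000 = -880 ft.
Pressure altitude = 8380 + (-880) = 7500 ft.

7500 ft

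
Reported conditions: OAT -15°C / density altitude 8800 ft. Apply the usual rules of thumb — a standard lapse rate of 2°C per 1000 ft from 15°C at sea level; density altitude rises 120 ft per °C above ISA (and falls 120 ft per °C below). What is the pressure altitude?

DA = PA + 120 × (OAT − (15 − 2·PA/1000)) = PA + 120·OAT − 1800 + 0.24·PA = 1.24·PA + 120·OAT − 1800.
So 1.24·PA = 8800 − 120 × (-15) + 1800 = 12400.
PA = 12400 / 1.24 = 10000 ft.

10000 ft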